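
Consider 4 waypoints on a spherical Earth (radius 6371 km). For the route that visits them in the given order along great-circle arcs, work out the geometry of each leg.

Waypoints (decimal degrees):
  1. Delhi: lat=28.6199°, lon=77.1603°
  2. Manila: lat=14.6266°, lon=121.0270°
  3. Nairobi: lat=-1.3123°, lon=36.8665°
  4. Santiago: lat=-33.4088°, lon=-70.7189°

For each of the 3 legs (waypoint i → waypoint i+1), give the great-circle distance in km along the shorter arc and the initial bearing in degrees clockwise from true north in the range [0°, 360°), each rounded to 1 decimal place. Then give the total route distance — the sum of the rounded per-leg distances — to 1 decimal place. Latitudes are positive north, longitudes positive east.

Leg 1: dist=4763.1 km, bearing=99.5°
Leg 2: dist=9416.5 km, bearing=267.2°
Leg 3: dist=11548.6 km, bearing=235.0°
Total: 25728.2 km

Leg 1: φ1=0.4995115, φ2=0.2552823, Δφ=-0.2442292, Δλ=0.7656183 rad; a=sin²(Δφ/2)+cosφ1·cosφ2·sin²(Δλ/2)=0.1333444286; c=2·atan2(√a, √(1-a))=0.747616989; dist=6371·c=4763.068 ≈ 4763.1 km; running total=4763.1 km
Leg 1 bearing: y=sinΔλ·cosφ2=0.67052477, x=cosφ1·sinφ2-sinφ1·cosφ2·cosΔλ=-0.11247801; θ=atan2(y, x)=99.5225° ≈ 99.5°
Leg 2: φ1=0.2552823, φ2=-0.0229040, Δφ=-0.2781863, Δλ=-1.4688778 rad; a=sin²(Δφ/2)+cosφ1·cosφ2·sin²(Δλ/2)=0.4536820481; c=2·atan2(√a, √(1-a))=1.478027418; dist=6371·c=9416.513 ≈ 9416.5 km; running total=14179.6 km
Leg 2 bearing: y=sinΔλ·cosφ2=-0.99454988, x=cosφ1·sinφ2-sinφ1·cosφ2·cosΔλ=-0.04784479; θ=atan2(y, x)=-92.7542° <0 so +360° → 267.2458° ≈ 267.2°
Leg 3: φ1=-0.0229040, φ2=-0.5830936, Δφ=-0.5601896, Δλ=-1.8777195 rad; a=sin²(Δφ/2)+cosφ1·cosφ2·sin²(Δλ/2)=0.6197641778; c=2·atan2(√a, √(1-a))=1.812676363; dist=6371·c=11548.561 ≈ 11548.6 km; running total=25728.2 km
Leg 3 bearing: y=sinΔλ·cosφ2=-0.79575288, x=cosφ1·sinφ2-sinφ1·cosφ2·cosΔλ=-0.55624052; θ=atan2(y, x)=-124.9540° <0 so +360° → 235.0460° ≈ 235.0°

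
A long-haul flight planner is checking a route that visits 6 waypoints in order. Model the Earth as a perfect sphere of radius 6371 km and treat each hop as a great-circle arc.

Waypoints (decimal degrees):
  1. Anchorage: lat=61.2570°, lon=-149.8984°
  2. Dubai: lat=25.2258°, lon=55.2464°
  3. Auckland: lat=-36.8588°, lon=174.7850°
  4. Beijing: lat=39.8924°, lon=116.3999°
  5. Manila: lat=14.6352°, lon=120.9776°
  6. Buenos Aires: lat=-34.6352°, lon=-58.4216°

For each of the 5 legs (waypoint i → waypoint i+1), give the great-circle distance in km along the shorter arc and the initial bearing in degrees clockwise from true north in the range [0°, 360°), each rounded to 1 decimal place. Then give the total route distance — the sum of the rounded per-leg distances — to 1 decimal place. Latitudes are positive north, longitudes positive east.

Leg 1: dist=10135.8 km, bearing=337.4°
Leg 2: dist=14207.4 km, bearing=118.3°
Leg 3: dist=10408.6 km, bearing=319.1°
Leg 4: dist=2843.6 km, bearing=169.7°
Leg 5: dist=17790.4 km, bearing=181.4°
Total: 55385.8 km

Leg 1: φ1=1.0691363, φ2=0.4402733, Δφ=-0.6288631, Δλ=3.5804522 rad; a=sin²(Δφ/2)+cosφ1·cosφ2·sin²(Δλ/2)=0.5100620334; c=2·atan2(√a, √(1-a))=1.590921752; dist=6371·c=10135.762 ≈ 10135.8 km; running total=10135.8 km
Leg 1 bearing: y=sinΔλ·cosφ2=-0.38438617, x=cosφ1·sinφ2-sinφ1·cosφ2·cosΔλ=0.92295303; θ=atan2(y, x)=-22.6105° <0 so +360° → 337.3895° ≈ 337.4°
Leg 2: φ1=0.4402733, φ2=-0.6433074, Δφ=-1.0835807, Δλ=2.0863422 rad; a=sin²(Δφ/2)+cosφ1·cosφ2·sin²(Δλ/2)=0.8062465126; c=2·atan2(√a, √(1-a))=2.230006907; dist=6371·c=14207.374 ≈ 14207.4 km; running total=24343.2 km
Leg 2 bearing: y=sinΔλ·cosφ2=0.69612010, x=cosφ1·sinφ2-sinφ1·cosφ2·cosΔλ=-0.37452517; θ=atan2(y, x)=118.2811° ≈ 118.3°
Leg 3: φ1=-0.6433074, φ2=0.6962537, Δφ=1.3395611, Δλ=-1.0190122 rad; a=sin²(Δφ/2)+cosφ1·cosφ2·sin²(Δλ/2)=0.5314520050; c=2·atan2(√a, √(1-a))=1.633741895; dist=6371·c=10408.570 ≈ 10408.6 km; running total=34751.8 km
Leg 3 bearing: y=sinΔλ·cosφ2=-0.65338312, x=cosφ1·sinφ2-sinφ1·cosφ2·cosΔλ=0.75440943; θ=atan2(y, x)=-40.8954° <0 so +360° → 319.1046° ≈ 319.1°
Leg 4: φ1=0.6962537, φ2=0.2554324, Δφ=-0.4408213, Δλ=0.0798959 rad; a=sin²(Δφ/2)+cosφ1·cosφ2·sin²(Δλ/2)=0.0489832846; c=2·atan2(√a, √(1-a))=0.446339099; dist=6371·c=2843.626 ≈ 2843.6 km; running total=37595.4 km
Leg 4 bearing: y=sinΔλ·cosφ2=0.07722143, x=cosφ1·sinφ2-sinφ1·cosφ2·cosΔλ=-0.42470289; θ=atan2(y, x)=169.6948° ≈ 169.7°
Leg 5: φ1=0.2554324, φ2=-0.6044983, Δφ=-0.8599307, Δλ=-3.1311067 rad; a=sin²(Δφ/2)+cosφ1·cosφ2·sin²(Δλ/2)=0.9698244271; c=2·atan2(√a, √(1-a))=2.792398861; dist=6371·c=17790.373 ≈ 17790.4 km; running total=55385.8 km
Leg 5 bearing: y=sinΔλ·cosφ2=-0.00862754, x=cosφ1·sinφ2-sinφ1·cosφ2·cosΔλ=-0.34203157; θ=atan2(y, x)=-178.5551° <0 so +360° → 181.4449° ≈ 181.4°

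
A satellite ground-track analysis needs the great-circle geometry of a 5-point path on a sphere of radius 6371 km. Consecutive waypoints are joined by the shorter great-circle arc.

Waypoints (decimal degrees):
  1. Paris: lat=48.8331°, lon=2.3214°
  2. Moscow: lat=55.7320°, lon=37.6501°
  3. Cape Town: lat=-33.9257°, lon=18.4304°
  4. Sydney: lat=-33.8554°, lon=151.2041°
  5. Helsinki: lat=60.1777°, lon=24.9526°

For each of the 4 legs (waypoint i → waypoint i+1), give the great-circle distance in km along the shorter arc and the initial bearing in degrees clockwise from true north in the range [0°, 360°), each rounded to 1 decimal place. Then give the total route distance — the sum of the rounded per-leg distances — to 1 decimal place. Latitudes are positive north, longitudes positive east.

Leg 1: φ1=0.8522984, φ2=0.9727069, Δφ=0.1204085, Δλ=0.6166021 rad; a=sin²(Δφ/2)+cosφ1·cosφ2·sin²(Δλ/2)=0.0377472086; c=2·atan2(√a, √(1-a))=0.391059889; dist=6371·c=2491.443 ≈ 2491.4 km; running total=2491.4 km
Leg 1 bearing: y=sinΔλ·cosφ2=0.32560131, x=cosφ1·sinφ2-sinφ1·cosφ2·cosΔλ=0.19817471; θ=atan2(y, x)=58.6735° ≈ 58.7°
Leg 2: φ1=0.9727069, φ2=-0.5921152, Δφ=-1.5648221, Δλ=-0.3354470 rad; a=sin²(Δφ/2)+cosφ1·cosφ2·sin²(Δλ/2)=0.5100332616; c=2·atan2(√a, √(1-a))=1.590864197; dist=6371·c=10135.396 ≈ 10135.4 km; running total=12626.8 km
Leg 2 bearing: y=sinΔλ·cosφ2=-0.27315047, x=cosφ1·sinφ2-sinφ1·cosφ2·cosΔλ=-0.96176201; θ=atan2(y, x)=-164.1449° <0 so +360° → 195.8551° ≈ 195.9°
Leg 3: φ1=-0.5921152, φ2=-0.5908882, Δφ=0.0012270, Δλ=2.3173382 rad; a=sin²(Δφ/2)+cosφ1·cosφ2·sin²(Δλ/2)=0.5785129013; c=2·atan2(√a, √(1-a))=1.728474697; dist=6371·c=11012.112 ≈ 11012.1 km; running total=23638.9 km
Leg 3 bearing: y=sinΔλ·cosφ2=0.60958211, x=cosφ1·sinφ2-sinφ1·cosφ2·cosΔλ=-0.77701516; θ=atan2(y, x)=141.8852° ≈ 141.9°
Leg 4: φ1=-0.5908882, φ2=1.0502990, Δφ=1.6411872, Δλ=-2.2035044 rad; a=sin²(Δφ/2)+cosφ1·cosφ2·sin²(Δλ/2)=0.8637686850; c=2·atan2(√a, √(1-a))=2.385521928; dist=6371·c=15198.160 ≈ 15198.2 km; running total=38837.1 km
Leg 4 bearing: y=sinΔλ·cosφ2=-0.40104661, x=cosφ1·sinφ2-sinφ1·cosφ2·cosΔλ=0.55664261; θ=atan2(y, x)=-35.7718° <0 so +360° → 324.2282° ≈ 324.2°

Leg 1: dist=2491.4 km, bearing=58.7°
Leg 2: dist=10135.4 km, bearing=195.9°
Leg 3: dist=11012.1 km, bearing=141.9°
Leg 4: dist=15198.2 km, bearing=324.2°
Total: 38837.1 km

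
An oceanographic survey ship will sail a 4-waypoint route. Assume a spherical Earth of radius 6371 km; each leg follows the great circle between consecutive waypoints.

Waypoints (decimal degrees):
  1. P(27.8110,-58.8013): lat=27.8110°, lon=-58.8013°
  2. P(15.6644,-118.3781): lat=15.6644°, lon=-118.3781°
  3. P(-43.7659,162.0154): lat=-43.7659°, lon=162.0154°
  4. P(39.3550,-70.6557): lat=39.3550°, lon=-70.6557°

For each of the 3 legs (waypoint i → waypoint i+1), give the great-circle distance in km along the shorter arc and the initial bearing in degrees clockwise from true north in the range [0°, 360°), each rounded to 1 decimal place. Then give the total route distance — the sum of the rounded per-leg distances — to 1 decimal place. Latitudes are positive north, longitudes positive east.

Leg 1: dist=6242.0 km, bearing=270.8°
Leg 2: dist=10398.4 km, bearing=225.4°
Leg 3: dist=15679.5 km, bearing=77.7°
Total: 32319.9 km

Leg 1: φ1=0.4853935, φ2=0.2733954, Δφ=-0.2119982, Δλ=-1.0398113 rad; a=sin²(Δφ/2)+cosφ1·cosφ2·sin²(Δλ/2)=0.2213860723; c=2·atan2(√a, √(1-a))=0.979752768; dist=6371·c=6242.005 ≈ 6242.0 km; running total=6242.0 km
Leg 1 bearing: y=sinΔλ·cosφ2=-0.83028229, x=cosφ1·sinφ2-sinφ1·cosφ2·cosΔλ=0.01133305; θ=atan2(y, x)=-89.2180° <0 so +360° → 270.7820° ≈ 270.8°
Leg 2: φ1=0.2733954, φ2=-0.7638591, Δφ=-1.0372544, Δλ=4.8937898 rad; a=sin²(Δφ/2)+cosφ1·cosφ2·sin²(Δλ/2)=0.5306588651; c=2·atan2(√a, √(1-a))=1.632152547; dist=6371·c=10398.444 ≈ 10398.4 km; running total=16640.4 km
Leg 2 bearing: y=sinΔλ·cosφ2=-0.71032259, x=cosφ1·sinφ2-sinφ1·cosφ2·cosΔλ=-0.70120036; θ=atan2(y, x)=-134.6297° <0 so +360° → 225.3703° ≈ 225.4°
Leg 3: φ1=-0.7638591, φ2=0.6868743, Δφ=1.4507334, Δλ=-4.0608768 rad; a=sin²(Δφ/2)+cosφ1·cosφ2·sin²(Δλ/2)=0.8886217714; c=2·atan2(√a, √(1-a))=2.461069319; dist=6371·c=15679.473 ≈ 15679.5 km; running total=32319.9 km
Leg 3 bearing: y=sinΔλ·cosφ2=0.61484901, x=cosφ1·sinφ2-sinφ1·cosφ2·cosΔλ=0.13361577; θ=atan2(y, x)=77.7394° ≈ 77.7°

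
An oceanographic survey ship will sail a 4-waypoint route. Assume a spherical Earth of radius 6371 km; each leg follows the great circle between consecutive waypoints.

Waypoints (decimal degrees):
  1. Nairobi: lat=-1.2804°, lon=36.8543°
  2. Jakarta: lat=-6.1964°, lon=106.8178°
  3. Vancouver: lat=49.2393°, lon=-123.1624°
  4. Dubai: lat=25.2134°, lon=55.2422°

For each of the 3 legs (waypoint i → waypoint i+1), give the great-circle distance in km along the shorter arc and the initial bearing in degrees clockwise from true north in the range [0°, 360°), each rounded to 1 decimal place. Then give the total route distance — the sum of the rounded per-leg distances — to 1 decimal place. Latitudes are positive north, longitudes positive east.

Leg 1: dist=7777.4 km, bearing=96.1°
Leg 2: dist=13337.2 km, bearing=35.2°
Leg 3: dist=11734.8 km, bearing=1.5°
Total: 32849.4 km

Leg 1: φ1=-0.0223472, φ2=-0.1081476, Δφ=-0.0858004, Δλ=1.2210934 rad; a=sin²(Δφ/2)+cosφ1·cosφ2·sin²(Δλ/2)=0.3285280631; c=2·atan2(√a, √(1-a))=1.220747287; dist=6371·c=7777.381 ≈ 7777.4 km; running total=7777.4 km
Leg 1 bearing: y=sinΔλ·cosφ2=0.93398590, x=cosφ1·sinφ2-sinφ1·cosφ2·cosΔλ=-0.10029874; θ=atan2(y, x)=96.1294° ≈ 96.1°
Leg 2: φ1=-0.1081476, φ2=0.8593879, Δφ=0.9675355, Δλ=-4.0139117 rad; a=sin²(Δφ/2)+cosφ1·cosφ2·sin²(Δλ/2)=0.7495764049; c=2·atan2(√a, √(1-a))=2.093417127; dist=6371·c=13337.161 ≈ 13337.2 km; running total=21114.6 km
Leg 2 bearing: y=sinΔλ·cosφ2=0.50000629, x=cosφ1·sinφ2-sinφ1·cosφ2·cosΔλ=0.70770063; θ=atan2(y, x)=35.2421° ≈ 35.2°
Leg 3: φ1=0.8593879, φ2=0.4400568, Δφ=-0.4193311, Δλ=3.1137477 rad; a=sin²(Δφ/2)+cosφ1·cosφ2·sin²(Δλ/2)=0.6339024096; c=2·atan2(√a, √(1-a))=1.841910231; dist=6371·c=11734.810 ≈ 11734.8 km; running total=32849.4 km
Leg 3 bearing: y=sinΔλ·cosφ2=0.02518887, x=cosφ1·sinφ2-sinφ1·cosφ2·cosΔλ=0.96314386; θ=atan2(y, x)=1.4981° ≈ 1.5°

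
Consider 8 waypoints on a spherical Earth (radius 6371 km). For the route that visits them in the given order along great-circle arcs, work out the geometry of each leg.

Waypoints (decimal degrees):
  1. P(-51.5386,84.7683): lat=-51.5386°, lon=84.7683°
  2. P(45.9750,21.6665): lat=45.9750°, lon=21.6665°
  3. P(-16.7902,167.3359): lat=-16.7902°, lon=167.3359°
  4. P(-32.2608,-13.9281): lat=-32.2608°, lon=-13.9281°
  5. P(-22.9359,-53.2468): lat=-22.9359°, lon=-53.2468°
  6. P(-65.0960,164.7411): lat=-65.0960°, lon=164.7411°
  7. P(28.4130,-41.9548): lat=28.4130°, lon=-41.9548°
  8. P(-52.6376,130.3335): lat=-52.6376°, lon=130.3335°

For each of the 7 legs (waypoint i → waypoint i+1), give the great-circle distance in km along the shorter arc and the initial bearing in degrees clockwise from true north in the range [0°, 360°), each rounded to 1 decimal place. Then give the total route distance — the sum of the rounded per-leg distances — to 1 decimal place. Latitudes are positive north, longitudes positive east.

Leg 1: dist=12404.8 km, bearing=318.2°
Leg 2: dist=15479.8 km, bearing=55.7°
Leg 3: dist=14559.2 km, bearing=178.6°
Leg 4: dist=3986.9 km, bearing=275.0°
Leg 5: dist=9702.8 km, bearing=195.0°
Leg 6: dist=15532.0 km, bearing=142.4°
Leg 7: dist=17247.4 km, bearing=168.8°
Total: 88912.9 km

Leg 1: φ1=-0.8995183, φ2=0.8024151, Δφ=1.7019334, Δλ=-1.1013342 rad; a=sin²(Δφ/2)+cosφ1·cosφ2·sin²(Δλ/2)=0.6837331530; c=2·atan2(√a, √(1-a))=1.947079582; dist=6371·c=12404.844 ≈ 12404.8 km; running total=12404.8 km
Leg 1 bearing: y=sinΔλ·cosφ2=-0.61978435, x=cosφ1·sinφ2-sinφ1·cosφ2·cosΔλ=0.69342330; θ=atan2(y, x)=-41.7905° <0 so +360° → 318.2095° ≈ 318.2°
Leg 2: φ1=0.8024151, φ2=-0.2930443, Δφ=-1.0954594, Δλ=2.5424106 rad; a=sin²(Δφ/2)+cosφ1·cosφ2·sin²(Δλ/2)=0.8785732799; c=2·atan2(√a, √(1-a))=2.429730213; dist=6371·c=15479.811 ≈ 15479.8 km; running total=27884.6 km
Leg 2 bearing: y=sinΔλ·cosφ2=0.53992463, x=cosφ1·sinφ2-sinφ1·cosφ2·cosΔλ=0.36770977; θ=atan2(y, x)=55.7436° ≈ 55.7°
Leg 3: φ1=-0.2930443, φ2=-0.5630572, Δφ=-0.2700129, Δλ=-3.1636536 rad; a=sin²(Δφ/2)+cosφ1·cosφ2·sin²(Δλ/2)=0.8275949958; c=2·atan2(√a, √(1-a))=2.285230410; dist=6371·c=14559.203 ≈ 14559.2 km; running total=42443.8 km
Leg 3 bearing: y=sinΔλ·cosφ2=0.01865384, x=cosφ1·sinφ2-sinφ1·cosφ2·cosΔλ=-0.75523381; θ=atan2(y, x)=178.5851° ≈ 178.6°
Leg 4: φ1=-0.5630572, φ2=-0.4003070, Δφ=0.1627502, Δλ=-0.6862408 rad; a=sin²(Δφ/2)+cosφ1·cosφ2·sin²(Δλ/2)=0.0947513977; c=2·atan2(√a, √(1-a))=0.625795864; dist=6371·c=3986.945 ≈ 3986.9 km; running total=46430.7 km
Leg 4 bearing: y=sinΔλ·cosφ2=-0.58353924, x=cosφ1·sinφ2-sinφ1·cosφ2·cosΔλ=0.05075665; θ=atan2(y, x)=-85.0289° <0 so +360° → 274.9711° ≈ 275.0°
Leg 5: φ1=-0.4003070, φ2=-1.1361395, Δφ=-0.7358326, Δλ=3.8046066 rad; a=sin²(Δφ/2)+cosφ1·cosφ2·sin²(Δλ/2)=0.4760912190; c=2·atan2(√a, √(1-a))=1.522960523; dist=6371·c=9702.781 ≈ 9702.8 km; running total=56133.5 km
Leg 5 bearing: y=sinΔλ·cosφ2=-0.25918443, x=cosφ1·sinφ2-sinφ1·cosφ2·cosΔλ=-0.96464341; θ=atan2(y, x)=-164.9607° <0 so +360° → 195.0393° ≈ 195.0°
Leg 6: φ1=-1.1361395, φ2=0.4959004, Δφ=1.6320399, Δλ=-3.6075240 rad; a=sin²(Δφ/2)+cosφ1·cosφ2·sin²(Δλ/2)=0.8812361957; c=2·atan2(√a, √(1-a))=2.437922079; dist=6371·c=15532.002 ≈ 15532.0 km; running total=71665.5 km
Leg 6 bearing: y=sinΔλ·cosφ2=0.39513809, x=cosφ1·sinφ2-sinφ1·cosφ2·cosΔλ=-0.51234924; θ=atan2(y, x)=142.3596° ≈ 142.4°
Leg 7: φ1=0.4959004, φ2=-0.9186994, Δφ=-1.4145998, Δλ=3.0069981 rad; a=sin²(Δφ/2)+cosφ1·cosφ2·sin²(Δλ/2)=0.9535583358; c=2·atan2(√a, √(1-a))=2.707178270; dist=6371·c=17247.433 ≈ 17247.4 km; running total=88912.9 km
Leg 7 bearing: y=sinΔλ·cosφ2=0.08143291, x=cosφ1·sinφ2-sinφ1·cosφ2·cosΔλ=-0.41292618; θ=atan2(y, x)=168.8439° ≈ 168.8°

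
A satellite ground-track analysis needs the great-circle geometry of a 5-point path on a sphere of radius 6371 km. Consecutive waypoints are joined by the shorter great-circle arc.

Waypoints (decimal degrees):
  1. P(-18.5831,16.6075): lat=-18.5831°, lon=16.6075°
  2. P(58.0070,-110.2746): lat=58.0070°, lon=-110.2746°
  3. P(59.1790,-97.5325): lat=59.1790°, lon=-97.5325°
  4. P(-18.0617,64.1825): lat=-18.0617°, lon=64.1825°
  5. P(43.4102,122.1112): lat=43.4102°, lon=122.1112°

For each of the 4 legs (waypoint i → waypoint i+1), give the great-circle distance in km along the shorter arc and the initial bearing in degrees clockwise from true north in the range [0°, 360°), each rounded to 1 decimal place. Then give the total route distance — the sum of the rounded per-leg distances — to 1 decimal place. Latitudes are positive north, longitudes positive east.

Leg 1: φ1=-0.3243363, φ2=1.0124131, Δφ=1.3367494, Δλ=-2.2145104 rad; a=sin²(Δφ/2)+cosφ1·cosφ2·sin²(Δλ/2)=0.7858386748; c=2·atan2(√a, √(1-a))=2.179345085; dist=6371·c=13884.608 ≈ 13884.6 km; running total=13884.6 km
Leg 1 bearing: y=sinΔλ·cosφ2=-0.42378481, x=cosφ1·sinφ2-sinφ1·cosφ2·cosΔλ=0.70256063; θ=atan2(y, x)=-31.0984° <0 so +360° → 328.9016° ≈ 328.9°
Leg 2: φ1=1.0124131, φ2=1.0328684, Δφ=0.0204553, Δλ=0.2223916 rad; a=sin²(Δφ/2)+cosφ1·cosφ2·sin²(Δλ/2)=0.0034471983; c=2·atan2(√a, √(1-a))=0.117493262; dist=6371·c=748.5496 ≈ 748.5 km; running total=14633.1 km
Leg 2 bearing: y=sinΔλ·cosφ2=0.11300712, x=cosφ1·sinφ2-sinφ1·cosφ2·cosΔλ=0.03115529; θ=atan2(y, x)=74.5868° ≈ 74.6°
Leg 3: φ1=1.0328684, φ2=-0.3152361, Δφ=-1.3481045, Δλ=2.8224592 rad; a=sin²(Δφ/2)+cosφ1·cosφ2·sin²(Δλ/2)=0.8643847619; c=2·atan2(√a, √(1-a))=2.387319607; dist=6371·c=15209.613 ≈ 15209.6 km; running total=29842.7 km
Leg 3 bearing: y=sinΔλ·cosφ2=0.29828359, x=cosφ1·sinφ2-sinφ1·cosφ2·cosΔλ=0.61637803; θ=atan2(y, x)=25.8237° ≈ 25.8°
Leg 4: φ1=-0.3152361, φ2=0.7576509, Δφ=1.0728871, Δλ=1.0110465 rad; a=sin²(Δφ/2)+cosφ1·cosφ2·sin²(Δλ/2)=0.4231726808; c=2·atan2(√a, √(1-a))=1.416530548; dist=6371·c=9024.716 ≈ 9024.7 km; running total=38867.4 km
Leg 4 bearing: y=sinΔλ·cosφ2=0.61558700, x=cosφ1·sinφ2-sinφ1·cosφ2·cosΔλ=0.77294431; θ=atan2(y, x)=38.5345° ≈ 38.5°

Leg 1: dist=13884.6 km, bearing=328.9°
Leg 2: dist=748.5 km, bearing=74.6°
Leg 3: dist=15209.6 km, bearing=25.8°
Leg 4: dist=9024.7 km, bearing=38.5°
Total: 38867.4 km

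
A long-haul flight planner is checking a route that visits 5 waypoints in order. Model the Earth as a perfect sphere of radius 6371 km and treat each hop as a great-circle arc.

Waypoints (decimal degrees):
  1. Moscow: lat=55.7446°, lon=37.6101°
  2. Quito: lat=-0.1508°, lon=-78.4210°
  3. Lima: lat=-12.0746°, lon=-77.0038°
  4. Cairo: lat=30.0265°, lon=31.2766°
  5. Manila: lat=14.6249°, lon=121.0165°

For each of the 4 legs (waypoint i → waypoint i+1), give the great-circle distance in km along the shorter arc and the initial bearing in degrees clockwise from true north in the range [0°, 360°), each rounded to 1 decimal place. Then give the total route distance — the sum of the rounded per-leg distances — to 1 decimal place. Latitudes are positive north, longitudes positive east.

Leg 1: dist=11612.1 km, bearing=291.9°
Leg 2: dist=1335.1 km, bearing=173.3°
Leg 3: dist=12423.9 km, bearing=62.3°
Leg 4: dist=9176.0 km, bearing=77.4°
Total: 34547.1 km

Leg 1: φ1=0.9729268, φ2=-0.0026320, Δφ=-0.9755588, Δλ=-2.0251247 rad; a=sin²(Δφ/2)+cosφ1·cosφ2·sin²(Δλ/2)=0.6246003577; c=2·atan2(√a, √(1-a))=1.822651172; dist=6371·c=11612.111 ≈ 11612.1 km; running total=11612.1 km
Leg 1 bearing: y=sinΔλ·cosφ2=-0.89855285, x=cosφ1·sinφ2-sinφ1·cosφ2·cosΔλ=0.36125029; θ=atan2(y, x)=-68.0981° <0 so +360° → 291.9019° ≈ 291.9°
Leg 2: φ1=-0.0026320, φ2=-0.2107415, Δφ=-0.2081096, Δλ=0.0247348 rad; a=sin²(Δφ/2)+cosφ1·cosφ2·sin²(Δλ/2)=0.0109379377; c=2·atan2(√a, √(1-a))=0.209552394; dist=6371·c=1335.058 ≈ 1335.1 km; running total=12947.2 km
Leg 2 bearing: y=sinΔλ·cosφ2=0.02418511, x=cosφ1·sinφ2-sinφ1·cosφ2·cosΔλ=-0.20661142; θ=atan2(y, x)=173.3236° ≈ 173.3°
Leg 3: φ1=-0.2107415, φ2=0.5240613, Δφ=0.7348028, Δλ=1.8898495 rad; a=sin²(Δφ/2)+cosφ1·cosφ2·sin²(Δλ/2)=0.6851198373; c=2·atan2(√a, √(1-a))=1.950063344; dist=6371·c=12423.854 ≈ 12423.9 km; running total=25371.1 km
Leg 3 bearing: y=sinΔλ·cosφ2=0.82209988, x=cosφ1·sinφ2-sinφ1·cosφ2·cosΔλ=0.43252094; θ=atan2(y, x)=62.2504° ≈ 62.3°
Leg 4: φ1=0.5240613, φ2=0.2552527, Δφ=-0.2688086, Δλ=1.5662567 rad; a=sin²(Δφ/2)+cosφ1·cosφ2·sin²(Δλ/2)=0.4349254669; c=2·atan2(√a, √(1-a))=1.440277004; dist=6371·c=9176.005 ≈ 9176.0 km; running total=34547.1 km
Leg 4 bearing: y=sinΔλ·cosφ2=0.96758956, x=cosφ1·sinφ2-sinφ1·cosφ2·cosΔλ=0.21640623; θ=atan2(y, x)=77.3930° ≈ 77.4°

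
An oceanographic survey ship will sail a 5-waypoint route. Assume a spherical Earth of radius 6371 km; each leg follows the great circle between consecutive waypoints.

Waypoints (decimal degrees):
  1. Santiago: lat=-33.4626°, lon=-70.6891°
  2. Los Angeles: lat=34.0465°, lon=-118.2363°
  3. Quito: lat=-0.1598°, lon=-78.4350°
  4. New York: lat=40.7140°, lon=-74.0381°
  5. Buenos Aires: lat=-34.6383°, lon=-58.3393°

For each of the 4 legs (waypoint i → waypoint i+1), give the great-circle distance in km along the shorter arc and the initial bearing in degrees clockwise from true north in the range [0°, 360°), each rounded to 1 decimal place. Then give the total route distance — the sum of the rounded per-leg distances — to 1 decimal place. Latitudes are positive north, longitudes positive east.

Leg 1: dist=8997.5 km, bearing=321.7°
Leg 2: dist=5624.2 km, bearing=124.0°
Leg 3: dist=4566.6 km, bearing=5.1°
Leg 4: dist=8531.5 km, bearing=166.8°
Total: 27719.8 km

Leg 1: φ1=-0.5840325, φ2=0.5942235, Δφ=1.1782561, Δλ=-0.8298552 rad; a=sin²(Δφ/2)+cosφ1·cosφ2·sin²(Δλ/2)=0.4210645503; c=2·atan2(√a, √(1-a))=1.412262186; dist=6371·c=8997.522 ≈ 8997.5 km; running total=8997.5 km
Leg 1 bearing: y=sinΔλ·cosφ2=-0.61135675, x=cosφ1·sinφ2-sinφ1·cosφ2·cosΔλ=0.77544806; θ=atan2(y, x)=-38.2519° <0 so +360° → 321.7481° ≈ 321.7°
Leg 2: φ1=0.5942235, φ2=-0.0027890, Δφ=-0.5970126, Δλ=0.6946637 rad; a=sin²(Δφ/2)+cosφ1·cosφ2·sin²(Δλ/2)=0.1824944824; c=2·atan2(√a, √(1-a))=0.882773522; dist=6371·c=5624.150 ≈ 5624.2 km; running total=14621.7 km
Leg 2 bearing: y=sinΔλ·cosφ2=0.64012464, x=cosφ1·sinφ2-sinφ1·cosφ2·cosΔλ=-0.43243662; θ=atan2(y, x)=124.0410° ≈ 124.0°
Leg 3: φ1=-0.0027890, φ2=0.7105934, Δφ=0.7133824, Δλ=0.0767404 rad; a=sin²(Δφ/2)+cosφ1·cosφ2·sin²(Δλ/2)=0.1230389993; c=2·atan2(√a, √(1-a))=0.716784635; dist=6371·c=4566.635 ≈ 4566.6 km; running total=19188.3 km
Leg 3 bearing: y=sinΔλ·cosφ2=0.05811021, x=cosφ1·sinφ2-sinφ1·cosφ2·cosΔλ=0.65438889; θ=atan2(y, x)=5.0746° ≈ 5.1°
Leg 4: φ1=0.7105934, φ2=-0.6045524, Δφ=-1.3151457, Δλ=0.2739957 rad; a=sin²(Δφ/2)+cosφ1·cosφ2·sin²(Δλ/2)=0.3851940307; c=2·atan2(√a, √(1-a))=1.339117377; dist=6371·c=8531.517 ≈ 8531.5 km; running total=27719.8 km
Leg 4 bearing: y=sinΔλ·cosφ2=0.22262171, x=cosφ1·sinφ2-sinφ1·cosφ2·cosΔλ=-0.94747978; θ=atan2(y, x)=166.7775° ≈ 166.8°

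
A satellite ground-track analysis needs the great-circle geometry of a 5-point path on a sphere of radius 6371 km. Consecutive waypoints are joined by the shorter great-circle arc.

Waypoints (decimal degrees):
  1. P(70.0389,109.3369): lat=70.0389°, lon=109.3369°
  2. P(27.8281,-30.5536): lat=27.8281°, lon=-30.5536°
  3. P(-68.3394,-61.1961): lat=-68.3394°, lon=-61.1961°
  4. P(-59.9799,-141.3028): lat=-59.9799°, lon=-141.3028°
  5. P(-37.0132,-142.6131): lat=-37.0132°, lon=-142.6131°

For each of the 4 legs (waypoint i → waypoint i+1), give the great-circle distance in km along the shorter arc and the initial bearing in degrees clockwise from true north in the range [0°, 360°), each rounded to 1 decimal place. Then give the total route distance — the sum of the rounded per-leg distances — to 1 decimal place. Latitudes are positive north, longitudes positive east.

Leg 1: φ1=1.2224094, φ2=0.4856920, Δφ=-0.7367174, Δλ=-2.4415498 rad; a=sin²(Δφ/2)+cosφ1·cosφ2·sin²(Δλ/2)=0.3960615157; c=2·atan2(√a, √(1-a))=1.361392314; dist=6371·c=8673.430 ≈ 8673.4 km; running total=8673.4 km
Leg 1 bearing: y=sinΔλ·cosφ2=-0.56974426, x=cosφ1·sinφ2-sinφ1·cosφ2·cosΔλ=0.79509663; θ=atan2(y, x)=-35.6243° <0 so +360° → 324.3757° ≈ 324.4°
Leg 2: φ1=0.4856920, φ2=-1.1927475, Δφ=-1.6784395, Δλ=-0.5348125 rad; a=sin²(Δφ/2)+cosφ1·cosφ2·sin²(Δλ/2)=0.5765077560; c=2·atan2(√a, √(1-a))=1.724415330; dist=6371·c=10986.250 ≈ 10986.3 km; running total=19659.7 km
Leg 2 bearing: y=sinΔλ·cosφ2=-0.18812674, x=cosφ1·sinφ2-sinφ1·cosφ2·cosΔλ=-0.97015183; θ=atan2(y, x)=-169.0257° <0 so +360° → 190.9743° ≈ 191.0°
Leg 3: φ1=-1.1927475, φ2=-1.0468467, Δφ=0.1459008, Δλ=-1.3981257 rad; a=sin²(Δφ/2)+cosφ1·cosφ2·sin²(Δλ/2)=0.0817812336; c=2·atan2(√a, √(1-a))=0.580045831; dist=6371·c=3695.472 ≈ 3695.5 km; running total=23355.2 km
Leg 3 bearing: y=sinΔλ·cosφ2=-0.49286398, x=cosφ1·sinφ2-sinφ1·cosφ2·cosΔλ=-0.23970264; θ=atan2(y, x)=-115.9358° <0 so +360° → 244.0642° ≈ 244.1°
Leg 4: φ1=-1.0468467, φ2=-0.6460022, Δφ=0.4008445, Δλ=-0.0228690 rad; a=sin²(Δφ/2)+cosφ1·cosφ2·sin²(Δλ/2)=0.0396863361; c=2·atan2(√a, √(1-a))=0.401112163; dist=6371·c=2555.486 ≈ 2555.5 km; running total=25910.7 km
Leg 4 bearing: y=sinΔλ·cosφ2=-0.01825927, x=cosφ1·sinφ2-sinφ1·cosφ2·cosΔλ=0.39001528; θ=atan2(y, x)=-2.6804° <0 so +360° → 357.3196° ≈ 357.3°

Leg 1: dist=8673.4 km, bearing=324.4°
Leg 2: dist=10986.3 km, bearing=191.0°
Leg 3: dist=3695.5 km, bearing=244.1°
Leg 4: dist=2555.5 km, bearing=357.3°
Total: 25910.7 km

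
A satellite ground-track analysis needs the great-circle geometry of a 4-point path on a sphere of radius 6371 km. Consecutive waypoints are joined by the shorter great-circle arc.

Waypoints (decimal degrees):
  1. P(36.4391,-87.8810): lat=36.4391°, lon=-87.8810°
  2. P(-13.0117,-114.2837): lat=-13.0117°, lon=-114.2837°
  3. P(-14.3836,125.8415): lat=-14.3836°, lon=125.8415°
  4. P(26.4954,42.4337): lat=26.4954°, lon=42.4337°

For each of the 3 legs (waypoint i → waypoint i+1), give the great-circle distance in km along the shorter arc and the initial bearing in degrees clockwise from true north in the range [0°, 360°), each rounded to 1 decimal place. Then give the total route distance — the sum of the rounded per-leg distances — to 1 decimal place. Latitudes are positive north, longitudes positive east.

Leg 1: dist=6156.4 km, bearing=211.8°
Leg 2: dist=12728.2 km, bearing=247.3°
Leg 3: dist=10079.5 km, bearing=297.2°
Total: 28964.1 km

Leg 1: φ1=0.6359823, φ2=-0.2270970, Δφ=-0.8630793, Δλ=-0.4608140 rad; a=sin²(Δφ/2)+cosφ1·cosφ2·sin²(Δλ/2)=0.2158300922; c=2·atan2(√a, √(1-a))=0.966309621; dist=6371·c=6156.359 ≈ 6156.4 km; running total=6156.4 km
Leg 1 bearing: y=sinΔλ·cosφ2=-0.43325990, x=cosφ1·sinφ2-sinφ1·cosφ2·cosΔλ=-0.69948246; θ=atan2(y, x)=-148.2259° <0 so +360° → 211.7741° ≈ 211.8°
Leg 2: φ1=-0.2270970, φ2=-0.2510412, Δφ=-0.0239442, Δλ=4.1909754 rad; a=sin²(Δφ/2)+cosφ1·cosφ2·sin²(Δλ/2)=0.7070871867; c=2·atan2(√a, √(1-a))=1.997831857; dist=6371·c=12728.187 ≈ 12728.2 km; running total=18884.6 km
Leg 2 bearing: y=sinΔλ·cosφ2=-0.83993556, x=cosφ1·sinφ2-sinφ1·cosφ2·cosΔλ=-0.35066771; θ=atan2(y, x)=-112.6602° <0 so +360° → 247.3398° ≈ 247.3°
Leg 3: φ1=-0.2510412, φ2=0.4624320, Δφ=0.7134731, Δλ=-1.4557407 rad; a=sin²(Δφ/2)+cosφ1·cosφ2·sin²(Δλ/2)=0.5056498128; c=2·atan2(√a, √(1-a))=1.582096193; dist=6371·c=10079.535 ≈ 10079.5 km; running total=28964.1 km
Leg 3 bearing: y=sinΔλ·cosφ2=-0.88905300, x=cosφ1·sinφ2-sinφ1·cosφ2·cosΔλ=0.45766481; θ=atan2(y, x)=-62.7616° <0 so +360° → 297.2384° ≈ 297.2°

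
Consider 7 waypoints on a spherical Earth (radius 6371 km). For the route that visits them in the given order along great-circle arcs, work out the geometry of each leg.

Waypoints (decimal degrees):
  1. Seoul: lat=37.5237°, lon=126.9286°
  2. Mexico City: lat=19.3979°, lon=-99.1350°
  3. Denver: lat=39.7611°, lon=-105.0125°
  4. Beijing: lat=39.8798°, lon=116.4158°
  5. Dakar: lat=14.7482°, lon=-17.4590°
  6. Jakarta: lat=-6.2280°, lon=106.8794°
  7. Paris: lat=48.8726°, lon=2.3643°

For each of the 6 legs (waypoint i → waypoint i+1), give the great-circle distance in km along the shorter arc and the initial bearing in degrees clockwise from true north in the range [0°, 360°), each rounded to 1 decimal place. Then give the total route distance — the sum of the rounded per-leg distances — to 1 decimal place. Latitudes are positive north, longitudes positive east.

Leg 1: dist=12061.0 km, bearing=45.7°
Leg 2: dist=2333.1 km, bearing=347.3°
Leg 3: dist=10212.8 km, bearing=329.5°
Leg 4: dist=12293.2 km, bearing=311.9°
Leg 5: dist=13870.8 km, bearing=87.4°
Leg 6: dist=11588.4 km, bearing=318.9°
Total: 62359.3 km

Leg 1: φ1=0.6549121, φ2=0.3385572, Δφ=-0.3163549, Δλ=-3.9455541 rad; a=sin²(Δφ/2)+cosφ1·cosφ2·sin²(Δλ/2)=0.6583841036; c=2·atan2(√a, √(1-a))=1.893116610; dist=6371·c=12061.046 ≈ 12061.0 km; running total=12061.0 km
Leg 1 bearing: y=sinΔλ·cosφ2=0.67923326, x=cosφ1·sinφ2-sinφ1·cosφ2·cosΔλ=0.66204236; θ=atan2(y, x)=45.7343° ≈ 45.7°
Leg 2: φ1=0.3385572, φ2=0.6939621, Δφ=0.3554049, Δλ=-0.1025817 rad; a=sin²(Δφ/2)+cosφ1·cosφ2·sin²(Δλ/2)=0.0331529993; c=2·atan2(√a, √(1-a))=0.366202090; dist=6371·c=2333.074 ≈ 2333.1 km; running total=14394.1 km
Leg 2 bearing: y=sinΔλ·cosφ2=-0.07871819, x=cosφ1·sinφ2-sinφ1·cosφ2·cosΔλ=0.34931212; θ=atan2(y, x)=-12.6996° <0 so +360° → 347.3004° ≈ 347.3°
Leg 3: φ1=0.6939621, φ2=0.6960338, Δφ=0.0020717, Δλ=3.8646529 rad; a=sin²(Δφ/2)+cosφ1·cosφ2·sin²(Δλ/2)=0.5161064555; c=2·atan2(√a, √(1-a))=1.603014811; dist=6371·c=10212.807 ≈ 10212.8 km; running total=24606.9 km
Leg 3 bearing: y=sinΔλ·cosφ2=-0.50776920, x=cosφ1·sinφ2-sinφ1·cosφ2·cosΔλ=0.86089068; θ=atan2(y, x)=-30.5329° <0 so +360° → 329.4671° ≈ 329.5°
Leg 4: φ1=0.6960338, φ2=0.2574046, Δφ=-0.4386292, Δλ=-2.3365560 rad; a=sin²(Δφ/2)+cosφ1·cosφ2·sin²(Δλ/2)=0.6755591707; c=2·atan2(√a, √(1-a))=1.929561550; dist=6371·c=12293.237 ≈ 12293.2 km; running total=36900.1 km
Leg 4 bearing: y=sinΔλ·cosφ2=-0.69710665, x=cosφ1·sinφ2-sinφ1·cosφ2·cosΔλ=0.62510658; θ=atan2(y, x)=-48.1169° <0 so +360° → 311.8831° ≈ 311.9°
Leg 5: φ1=0.2574046, φ2=-0.1086991, Δφ=-0.3661038, Δλ=2.1701145 rad; a=sin²(Δφ/2)+cosφ1·cosφ2·sin²(Δλ/2)=0.7849465708; c=2·atan2(√a, √(1-a))=2.177172134; dist=6371·c=13870.764 ≈ 13870.8 km; running total=50770.9 km
Leg 5 bearing: y=sinΔλ·cosφ2=0.82084708, x=cosφ1·sinφ2-sinφ1·cosφ2·cosΔλ=0.03784010; θ=atan2(y, x)=87.3606° ≈ 87.4°
Leg 6: φ1=-0.1086991, φ2=0.8529878, Δφ=0.9616869, Δλ=-1.8241326 rad; a=sin²(Δφ/2)+cosφ1·cosφ2·sin²(Δλ/2)=0.6227975216; c=2·atan2(√a, √(1-a))=1.818929815; dist=6371·c=11588.402 ≈ 11588.4 km; running total=62359.3 km
Leg 6 bearing: y=sinΔλ·cosφ2=-0.63674169, x=cosφ1·sinφ2-sinφ1·cosφ2·cosΔλ=0.73091935; θ=atan2(y, x)=-41.0608° <0 so +360° → 318.9392° ≈ 318.9°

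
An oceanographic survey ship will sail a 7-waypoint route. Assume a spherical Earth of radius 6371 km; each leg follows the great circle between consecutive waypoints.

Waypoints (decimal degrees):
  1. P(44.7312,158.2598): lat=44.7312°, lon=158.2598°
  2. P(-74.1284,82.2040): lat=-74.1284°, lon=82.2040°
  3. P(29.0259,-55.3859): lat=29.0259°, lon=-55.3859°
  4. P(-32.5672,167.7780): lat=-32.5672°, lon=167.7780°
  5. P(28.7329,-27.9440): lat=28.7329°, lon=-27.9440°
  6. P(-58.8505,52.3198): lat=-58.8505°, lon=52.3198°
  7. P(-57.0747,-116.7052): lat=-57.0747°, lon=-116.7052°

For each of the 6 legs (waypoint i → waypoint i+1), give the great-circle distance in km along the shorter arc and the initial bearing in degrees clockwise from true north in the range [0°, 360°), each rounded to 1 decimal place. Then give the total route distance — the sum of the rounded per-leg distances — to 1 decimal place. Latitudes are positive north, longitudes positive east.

Leg 1: dist=14350.8 km, bearing=200.0°
Leg 2: dist=14459.3 km, bearing=230.4°
Leg 3: dist=15901.4 km, bearing=253.3°
Leg 4: dist=18453.6 km, bearing=101.7°
Leg 5: dist=12181.9 km, bearing=147.2°
Leg 6: dist=7088.3 km, bearing=186.6°
Total: 82435.3 km

Leg 1: φ1=0.7807067, φ2=-1.2937846, Δφ=-2.0744914, Δλ=-1.3274241 rad; a=sin²(Δφ/2)+cosφ1·cosφ2·sin²(Δλ/2)=0.8150664291; c=2·atan2(√a, √(1-a))=2.252520628; dist=6371·c=14350.809 ≈ 14350.8 km; running total=14350.8 km
Leg 1 bearing: y=sinΔλ·cosφ2=-0.26542319, x=cosφ1·sinφ2-sinφ1·cosφ2·cosΔλ=-0.72971441; θ=atan2(y, x)=-160.0119° <0 so +360° → 199.9881° ≈ 200.0°
Leg 2: φ1=-1.2937846, φ2=0.5065975, Δφ=1.8003822, Δλ=-2.4013968 rad; a=sin²(Δφ/2)+cosφ1·cosφ2·sin²(Δλ/2)=0.8216341117; c=2·atan2(√a, √(1-a))=2.269555589; dist=6371·c=14459.339 ≈ 14459.3 km; running total=28810.1 km
Leg 2 bearing: y=sinΔλ·cosφ2=-0.58972414, x=cosφ1·sinφ2-sinφ1·cosφ2·cosΔλ=-0.48829442; θ=atan2(y, x)=-129.6249° <0 so +360° → 230.3751° ≈ 230.4°
Leg 3: φ1=0.5065975, φ2=-0.5684049, Δφ=-1.0750024, Δλ=3.8949448 rad; a=sin²(Δφ/2)+cosφ1·cosφ2·sin²(Δλ/2)=0.8993412215; c=2·atan2(√a, √(1-a))=2.495898820; dist=6371·c=15901.371 ≈ 15901.4 km; running total=44711.5 km
Leg 3 bearing: y=sinΔλ·cosφ2=-0.57652220, x=cosφ1·sinφ2-sinφ1·cosφ2·cosΔλ=-0.17241958; θ=atan2(y, x)=-106.6503° <0 so +360° → 253.3497° ≈ 253.3°
Leg 4: φ1=-0.5684049, φ2=0.5014837, Δφ=1.0698886, Δλ=-3.4159933 rad; a=sin²(Δφ/2)+cosφ1·cosφ2·sin²(Δλ/2)=0.9850571428; c=2·atan2(√a, √(1-a))=2.896497686; dist=6371·c=18453.587 ≈ 18453.6 km; running total=63165.1 km
Leg 4 bearing: y=sinΔλ·cosφ2=0.23760560, x=cosφ1·sinφ2-sinφ1·cosφ2·cosΔλ=-0.04921231; θ=atan2(y, x)=101.7015° ≈ 101.7°
Leg 5: φ1=0.5014837, φ2=-1.0271350, Δφ=-1.5286187, Δλ=1.4008676 rad; a=sin²(Δφ/2)+cosφ1·cosφ2·sin²(Δλ/2)=0.6673550093; c=2·atan2(√a, √(1-a))=1.912093809; dist=6371·c=12181.9497 ≈ 12181.9 km; running total=75347.0 km
Leg 5 bearing: y=sinΔλ·cosφ2=0.50982252, x=cosφ1·sinφ2-sinφ1·cosφ2·cosΔλ=-0.79249618; θ=atan2(y, x)=147.2463° ≈ 147.2°
Leg 6: φ1=-1.0271350, φ2=-0.9961414, Δφ=0.0309936, Δλ=-2.9500428 rad; a=sin²(Δφ/2)+cosφ1·cosφ2·sin²(Δλ/2)=0.2788301336; c=2·atan2(√a, √(1-a))=1.112590486; dist=6371·c=7088.314 ≈ 7088.3 km; running total=82435.3 km
Leg 6 bearing: y=sinΔλ·cosφ2=-0.10348048, x=cosφ1·sinφ2-sinφ1·cosφ2·cosΔλ=-0.89085765; θ=atan2(y, x)=-173.3743° <0 so +360° → 186.6257° ≈ 186.6°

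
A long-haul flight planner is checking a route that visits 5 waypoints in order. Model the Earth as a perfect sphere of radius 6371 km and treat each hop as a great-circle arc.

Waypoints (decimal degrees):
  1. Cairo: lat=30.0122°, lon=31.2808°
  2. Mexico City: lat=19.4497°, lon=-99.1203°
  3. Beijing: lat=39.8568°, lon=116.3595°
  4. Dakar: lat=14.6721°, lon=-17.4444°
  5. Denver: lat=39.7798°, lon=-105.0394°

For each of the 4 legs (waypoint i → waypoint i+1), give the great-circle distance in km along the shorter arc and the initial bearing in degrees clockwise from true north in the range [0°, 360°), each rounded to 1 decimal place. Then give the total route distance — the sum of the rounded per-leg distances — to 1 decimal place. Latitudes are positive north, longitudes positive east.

Leg 1: φ1=0.5238117, φ2=0.3394613, Δφ=-0.1843504, Δλ=-2.2759285 rad; a=sin²(Δφ/2)+cosφ1·cosφ2·sin²(Δλ/2)=0.6813268951; c=2·atan2(√a, √(1-a))=1.941910295; dist=6371·c=12371.910 ≈ 12371.9 km; running total=12371.9 km
Leg 1 bearing: y=sinΔλ·cosφ2=-0.71806876, x=cosφ1·sinφ2-sinφ1·cosφ2·cosΔλ=0.59401976; θ=atan2(y, x)=-50.4009° <0 so +360° → 309.5991° ≈ 309.6°
Leg 2: φ1=0.3394613, φ2=0.6956324, Δφ=0.3561711, Δλ=3.7608320 rad; a=sin²(Δφ/2)+cosφ1·cosφ2·sin²(Δλ/2)=0.6880212570; c=2·atan2(√a, √(1-a))=1.956317938; dist=6371·c=12463.702 ≈ 12463.7 km; running total=24835.6 km
Leg 2 bearing: y=sinΔλ·cosφ2=-0.44555544, x=cosφ1·sinφ2-sinφ1·cosφ2·cosΔλ=0.81244839; θ=atan2(y, x)=-28.7408° <0 so +360° → 331.2592° ≈ 331.3°
Leg 3: φ1=0.6956324, φ2=0.2560765, Δφ=-0.4395559, Δλ=-2.3353186 rad; a=sin²(Δφ/2)+cosφ1·cosφ2·sin²(Δλ/2)=0.6758545859; c=2·atan2(√a, √(1-a))=1.930192631; dist=6371·c=12297.257 ≈ 12297.3 km; running total=37132.9 km
Leg 3 bearing: y=sinΔλ·cosφ2=-0.69817892, x=cosφ1·sinφ2-sinφ1·cosφ2·cosΔλ=0.62357586; θ=atan2(y, x)=-48.2305° <0 so +360° → 311.7695° ≈ 311.8°
Leg 4: φ1=0.2560765, φ2=0.6942885, Δφ=0.4382120, Δλ=-1.5288212 rad; a=sin²(Δφ/2)+cosφ1·cosφ2·sin²(Δλ/2)=0.4033699884; c=2·atan2(√a, √(1-a))=1.376312597; dist=6371·c=8768.488 ≈ 8768.5 km; running total=45901.4 km
Leg 4 bearing: y=sinΔλ·cosφ2=-0.76783223, x=cosφ1·sinφ2-sinφ1·cosφ2·cosΔλ=0.61080622; θ=atan2(y, x)=-51.4979° <0 so +360° → 308.5021° ≈ 308.5°

Leg 1: dist=12371.9 km, bearing=309.6°
Leg 2: dist=12463.7 km, bearing=331.3°
Leg 3: dist=12297.3 km, bearing=311.8°
Leg 4: dist=8768.5 km, bearing=308.5°
Total: 45901.4 km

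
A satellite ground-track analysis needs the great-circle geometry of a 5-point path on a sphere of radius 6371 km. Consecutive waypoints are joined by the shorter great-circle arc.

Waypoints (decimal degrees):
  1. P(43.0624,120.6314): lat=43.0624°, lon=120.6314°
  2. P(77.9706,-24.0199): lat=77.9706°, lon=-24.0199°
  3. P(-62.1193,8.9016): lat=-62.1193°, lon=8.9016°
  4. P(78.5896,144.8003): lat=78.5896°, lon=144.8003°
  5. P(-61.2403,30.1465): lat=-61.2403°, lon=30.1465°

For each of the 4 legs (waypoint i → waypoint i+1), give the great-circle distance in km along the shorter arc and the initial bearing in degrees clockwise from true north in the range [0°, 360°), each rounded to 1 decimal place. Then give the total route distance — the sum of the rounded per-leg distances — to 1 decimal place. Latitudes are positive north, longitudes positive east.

Leg 1: φ1=0.7515807, φ2=1.3608437, Δφ=0.6092630, Δλ=-2.5246415 rad; a=sin²(Δφ/2)+cosφ1·cosφ2·sin²(Δλ/2)=0.2281984553; c=2·atan2(√a, √(1-a))=0.996072402; dist=6371·c=6345.977 ≈ 6346.0 km; running total=6346.0 km
Leg 1 bearing: y=sinΔλ·cosφ2=-0.12057791, x=cosφ1·sinφ2-sinφ1·cosφ2·cosΔλ=0.83063629; θ=atan2(y, x)=-8.2596° <0 so +360° → 351.7404° ≈ 351.7°
Leg 2: φ1=1.3608437, φ2=-1.0841863, Δφ=-2.4450300, Δλ=0.5745886 rad; a=sin²(Δφ/2)+cosφ1·cosφ2·sin²(Δλ/2)=0.8913513628; c=2·atan2(√a, √(1-a))=2.469792820; dist=6371·c=15735.050 ≈ 15735.1 km; running total=22081.1 km
Leg 2 bearing: y=sinΔλ·cosφ2=0.25415312, x=cosφ1·sinφ2-sinφ1·cosφ2·cosΔλ=-0.56813963; θ=atan2(y, x)=155.8990° ≈ 155.9°
Leg 3: φ1=-1.0841863, φ2=1.3716473, Δφ=2.4558336, Δλ=2.3718798 rad; a=sin²(Δφ/2)+cosφ1·cosφ2·sin²(Δλ/2)=0.9664440352; c=2·atan2(√a, √(1-a))=2.773146377; dist=6371·c=17667.716 ≈ 17667.7 km; running total=39748.8 km
Leg 3 bearing: y=sinΔλ·cosφ2=0.13767932, x=cosφ1·sinφ2-sinφ1·cosφ2·cosΔλ=0.33281264; θ=atan2(y, x)=22.4741° ≈ 22.5°
Leg 4: φ1=1.3716473, φ2=-1.0688449, Δφ=-2.4404921, Δλ=-2.0010863 rad; a=sin²(Δφ/2)+cosφ1·cosφ2·sin²(Δλ/2)=0.9495119888; c=2·atan2(√a, √(1-a))=2.688331843; dist=6371·c=17127.362 ≈ 17127.4 km; running total=56876.2 km
Leg 4 bearing: y=sinΔλ·cosφ2=-0.43727904, x=cosφ1·sinφ2-sinφ1·cosφ2·cosΔλ=0.02330074; θ=atan2(y, x)=-86.9498° <0 so +360° → 273.0502° ≈ 273.1°

Leg 1: dist=6346.0 km, bearing=351.7°
Leg 2: dist=15735.1 km, bearing=155.9°
Leg 3: dist=17667.7 km, bearing=22.5°
Leg 4: dist=17127.4 km, bearing=273.1°
Total: 56876.2 km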